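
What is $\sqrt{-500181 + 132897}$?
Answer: $2 i \sqrt{91821} \approx 606.04 i$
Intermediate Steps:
$\sqrt{-500181 + 132897} = \sqrt{-367284} = 2 i \sqrt{91821}$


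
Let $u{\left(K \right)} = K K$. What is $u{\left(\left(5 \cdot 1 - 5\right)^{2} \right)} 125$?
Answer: $0$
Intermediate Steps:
$u{\left(K \right)} = K^{2}$
$u{\left(\left(5 \cdot 1 - 5\right)^{2} \right)} 125 = \left(\left(5 \cdot 1 - 5\right)^{2}\right)^{2} \cdot 125 = \left(\left(5 - 5\right)^{2}\right)^{2} \cdot 125 = \left(0^{2}\right)^{2} \cdot 125 = 0^{2} \cdot 125 = 0 \cdot 125 = 0$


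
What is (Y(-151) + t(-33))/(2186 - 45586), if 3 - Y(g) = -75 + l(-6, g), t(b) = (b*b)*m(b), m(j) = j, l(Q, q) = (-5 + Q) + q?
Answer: 35697/43400 ≈ 0.82251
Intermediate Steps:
l(Q, q) = -5 + Q + q
t(b) = b³ (t(b) = (b*b)*b = b²*b = b³)
Y(g) = 89 - g (Y(g) = 3 - (-75 + (-5 - 6 + g)) = 3 - (-75 + (-11 + g)) = 3 - (-86 + g) = 3 + (86 - g) = 89 - g)
(Y(-151) + t(-33))/(2186 - 45586) = ((89 - 1*(-151)) + (-33)³)/(2186 - 45586) = ((89 + 151) - 35937)/(-43400) = (240 - 35937)*(-1/43400) = -35697*(-1/43400) = 35697/43400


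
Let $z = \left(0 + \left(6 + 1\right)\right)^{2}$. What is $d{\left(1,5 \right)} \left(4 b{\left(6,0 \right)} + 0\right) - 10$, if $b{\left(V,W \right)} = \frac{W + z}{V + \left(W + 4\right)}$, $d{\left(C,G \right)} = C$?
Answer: $\frac{48}{5} \approx 9.6$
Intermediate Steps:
$z = 49$ ($z = \left(0 + 7\right)^{2} = 7^{2} = 49$)
$b{\left(V,W \right)} = \frac{49 + W}{4 + V + W}$ ($b{\left(V,W \right)} = \frac{W + 49}{V + \left(W + 4\right)} = \frac{49 + W}{V + \left(4 + W\right)} = \frac{49 + W}{4 + V + W}$)
$d{\left(1,5 \right)} \left(4 b{\left(6,0 \right)} + 0\right) - 10 = 1 \left(4 \frac{49 + 0}{4 + 6 + 0} + 0\right) - 10 = 1 \left(4 \cdot \frac{1}{10} \cdot 49 + 0\right) - 10 = 1 \left(4 \cdot \frac{49}{10} + 0\right) - 10 = 1 \left(\frac{98}{5} + 0\right) - 10 = 1 \cdot \frac{98}{5} - 10 = \frac{98}{5} - 10 = \frac{48}{5}$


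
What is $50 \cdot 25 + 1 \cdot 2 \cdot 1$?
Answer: $1252$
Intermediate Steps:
$50 \cdot 25 + 1 \cdot 2 \cdot 1 = 1250 + 2 \cdot 1 = 1250 + 2 = 1252$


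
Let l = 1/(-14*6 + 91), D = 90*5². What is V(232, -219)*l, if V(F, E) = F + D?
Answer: 2482/7 ≈ 354.57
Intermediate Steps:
D = 2250 (D = 90*25 = 2250)
V(F, E) = 2250 + F (V(F, E) = F + 2250 = 2250 + F)
l = ⅐ (l = 1/(-84 + 91) = 1/7 = ⅐ ≈ 0.14286)
V(232, -219)*l = (2250 + 232)*(⅐) = 2482*(⅐) = 2482/7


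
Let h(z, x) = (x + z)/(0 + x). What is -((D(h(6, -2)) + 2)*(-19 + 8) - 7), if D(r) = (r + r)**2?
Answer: 205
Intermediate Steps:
h(z, x) = (x + z)/x
D(r) = 4*r**2 (D(r) = (2*r)**2 = 4*r**2)
-((D(h(6, -2)) + 2)*(-19 + 8) - 7) = -((4*((-2 + 6)/(-2))**2 + 2)*(-19 + 8) - 7) = -((4*(-1/2*4)**2 + 2)*(-11) - 7) = -((4*(-2)**2 + 2)*(-11) - 7) = -((4*4 + 2)*(-11) - 7) = -((16 + 2)*(-11) - 7) = -(18*(-11) - 7) = -(-198 - 7) = -1*(-205) = 205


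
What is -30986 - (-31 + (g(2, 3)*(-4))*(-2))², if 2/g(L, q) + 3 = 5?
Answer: -31515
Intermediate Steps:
g(L, q) = 1 (g(L, q) = 2/(-3 + 5) = 2/2 = 2*(½) = 1)
-30986 - (-31 + (g(2, 3)*(-4))*(-2))² = -30986 - (-31 + (1*(-4))*(-2))² = -30986 - (-31 - 4*(-2))² = -30986 - (-31 + 8)² = -30986 - 1*(-23)² = -30986 - 1*529 = -30986 - 529 = -31515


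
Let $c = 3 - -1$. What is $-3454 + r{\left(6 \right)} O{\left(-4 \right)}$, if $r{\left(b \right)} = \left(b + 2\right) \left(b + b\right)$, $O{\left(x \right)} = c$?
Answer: $-3070$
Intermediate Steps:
$c = 4$ ($c = 3 + 1 = 4$)
$O{\left(x \right)} = 4$
$r{\left(b \right)} = 2 b \left(2 + b\right)$ ($r{\left(b \right)} = \left(2 + b\right) 2 b = 2 b \left(2 + b\right)$)
$-3454 + r{\left(6 \right)} O{\left(-4 \right)} = -3454 + 2 \cdot 6 \left(2 + 6\right) 4 = -3454 + 2 \cdot 6 \cdot 8 \cdot 4 = -3454 + 96 \cdot 4 = -3454 + 384 = -3070$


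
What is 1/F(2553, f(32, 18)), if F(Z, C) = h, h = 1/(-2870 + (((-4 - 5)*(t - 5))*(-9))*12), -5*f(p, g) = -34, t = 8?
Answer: 46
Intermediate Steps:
f(p, g) = 34/5 (f(p, g) = -⅕*(-34) = 34/5)
h = 1/46 (h = 1/(-2870 + (((-4 - 5)*(8 - 5))*(-9))*12) = 1/(-2870 + (-9*3*(-9))*12) = 1/(-2870 - 27*(-9)*12) = 1/(-2870 + 243*12) = 1/(-2870 + 2916) = 1/46 ≈ 0.021739)
F(Z, C) = 1/46
1/F(2553, f(32, 18)) = 1/(1/46) = 46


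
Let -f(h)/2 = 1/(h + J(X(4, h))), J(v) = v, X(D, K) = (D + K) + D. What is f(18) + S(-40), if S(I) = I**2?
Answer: 35199/22 ≈ 1600.0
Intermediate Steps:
X(D, K) = K + 2*D
f(h) = -2/(8 + 2*h) (f(h) = -2/(h + (h + 2*4)) = -2/(h + (h + 8)) = -2/(h + (8 + h)) = -2/(8 + 2*h))
f(18) + S(-40) = -1/(4 + 18) + (-40)**2 = -1/22 + 1600 = 35199/22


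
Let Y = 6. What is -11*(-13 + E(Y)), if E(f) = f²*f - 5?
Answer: -2178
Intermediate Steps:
E(f) = -5 + f³ (E(f) = f³ - 5 = -5 + f³)
-11*(-13 + E(Y)) = -11*(-13 + (-5 + 6³)) = -11*(-13 + (-5 + 216)) = -11*(-13 + 211) = -11*198 = -2178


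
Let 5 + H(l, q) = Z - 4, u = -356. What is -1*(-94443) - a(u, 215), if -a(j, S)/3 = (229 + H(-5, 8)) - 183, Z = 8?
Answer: 94578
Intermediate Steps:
H(l, q) = -1 (H(l, q) = -5 + (8 - 4) = -5 + 4 = -1)
a(j, S) = -135 (a(j, S) = -3*((229 - 1) - 183) = -3*(228 - 183) = -3*45 = -135)
-1*(-94443) - a(u, 215) = -1*(-94443) - 1*(-135) = 94443 + 135 = 94578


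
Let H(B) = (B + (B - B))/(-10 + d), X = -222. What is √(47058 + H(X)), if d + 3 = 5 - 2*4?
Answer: 5*√30126/4 ≈ 216.96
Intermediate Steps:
d = -6 (d = -3 + (5 - 2*4) = -3 + (5 - 8) = -3 - 3 = -6)
H(B) = -B/16 (H(B) = (B + (B - B))/(-10 - 6) = (B + 0)/(-16) = B*(-1/16) = -B/16)
√(47058 + H(X)) = √(47058 - 1/16*(-222)) = √(47058 + 111/8) = √(376575/8) = 5*√30126/4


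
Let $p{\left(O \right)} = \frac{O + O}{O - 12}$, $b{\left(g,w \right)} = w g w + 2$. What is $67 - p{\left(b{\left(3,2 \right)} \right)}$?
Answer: $53$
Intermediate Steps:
$b{\left(g,w \right)} = 2 + g w^{2}$ ($b{\left(g,w \right)} = g w w + 2 = g w^{2} + 2 = 2 + g w^{2}$)
$p{\left(O \right)} = \frac{2 O}{-12 + O}$
$67 - p{\left(b{\left(3,2 \right)} \right)} = 67 - \frac{2 \left(2 + 3 \cdot 2^{2}\right)}{-12 + \left(2 + 3 \cdot 2^{2}\right)} = 67 - \frac{2 \left(2 + 3 \cdot 4\right)}{-12 + \left(2 + 3 \cdot 4\right)} = 67 - \frac{2 \left(2 + 12\right)}{-12 + \left(2 + 12\right)} = 67 - 2 \cdot 14 \frac{1}{-12 + 14} = 67 - 2 \cdot 14 \cdot \frac{1}{2} = 67 - 14 = 53$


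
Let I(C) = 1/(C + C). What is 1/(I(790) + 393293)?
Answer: 1580/621402941 ≈ 2.5426e-6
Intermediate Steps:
I(C) = 1/(2*C)
1/(I(790) + 393293) = 1/((½)/790 + 393293) = 1/((½)*(1/790) + 393293) = 1/(1/1580 + 393293) = 1/(621402941/1580) = 1580/621402941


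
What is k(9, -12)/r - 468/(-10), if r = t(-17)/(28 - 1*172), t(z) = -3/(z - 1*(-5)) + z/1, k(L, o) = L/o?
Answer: 13518/335 ≈ 40.352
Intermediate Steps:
t(z) = z - 3/(5 + z) (t(z) = -3/(z + 5) + z*1 = -3/(5 + z) + z = z - 3/(5 + z))
r = 67/576 (r = ((-3 + (-17)**2 + 5*(-17))/(5 - 17))/(28 - 1*172) = ((-3 + 289 - 85)/(-12))/(28 - 172) = -1/12*201/(-144) = -67/4*(-1/144) = 67/576 ≈ 0.11632)
k(9, -12)/r - 468/(-10) = (9/(-12))/(67/576) - 468/(-10) = (9*(-1/12))*(576/67) - 468*(-1/10) = -3/4*576/67 + 234/5 = -432/67 + 234/5 = 13518/335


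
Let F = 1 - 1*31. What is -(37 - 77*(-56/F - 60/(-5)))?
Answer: 15461/15 ≈ 1030.7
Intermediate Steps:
F = -30 (F = 1 - 31 = -30)
-(37 - 77*(-56/F - 60/(-5))) = -(37 - 77*(-56/(-30) - 60/(-5))) = -(37 - 77*(-56*(-1/30) - 60*(-⅕))) = -(37 - 77*(28/15 + 12)) = -(37 - 77*208/15) = -(37 - 16016/15) = -1*(-15461/15) = 15461/15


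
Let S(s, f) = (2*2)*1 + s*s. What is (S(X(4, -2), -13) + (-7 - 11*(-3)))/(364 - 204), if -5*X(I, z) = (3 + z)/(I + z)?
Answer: 3001/16000 ≈ 0.18756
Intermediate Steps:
X(I, z) = -(3 + z)/(5*(I + z))
S(s, f) = 4 + s² (S(s, f) = 4*1 + s² = 4 + s²)
(S(X(4, -2), -13) + (-7 - 11*(-3)))/(364 - 204) = ((4 + ((-3 - 1*(-2))/(5*(4 - 2)))²) + (-7 - 11*(-3)))/(364 - 204) = ((4 + ((⅕)*(-3 + 2)/2)²) + (-7 + 33))/160 = ((4 + ((⅕)*(½)*(-1))²) + 26)*(1/160) = ((4 + (-⅒)²) + 26)*(1/160) = ((4 + 1/100) + 26)*(1/160) = (401/100 + 26)*(1/160) = (3001/100)*(1/160) = 3001/16000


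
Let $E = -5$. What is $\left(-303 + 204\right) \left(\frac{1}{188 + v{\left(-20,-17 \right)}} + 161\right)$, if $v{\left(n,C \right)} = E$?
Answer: $- \frac{972312}{61} \approx -15940.0$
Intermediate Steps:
$v{\left(n,C \right)} = -5$
$\left(-303 + 204\right) \left(\frac{1}{188 + v{\left(-20,-17 \right)}} + 161\right) = \left(-303 + 204\right) \left(\frac{1}{188 - 5} + 161\right) = - 99 \left(\frac{1}{183} + 161\right) = \left(-99\right) \frac{29464}{183} = - \frac{972312}{61}$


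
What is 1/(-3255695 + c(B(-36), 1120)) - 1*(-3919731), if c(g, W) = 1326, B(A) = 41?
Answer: 12756251054738/3254369 ≈ 3.9197e+6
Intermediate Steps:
1/(-3255695 + c(B(-36), 1120)) - 1*(-3919731) = 1/(-3255695 + 1326) - 1*(-3919731) = 1/(-3254369) + 3919731 = -1/3254369 + 3919731 = 12756251054738/3254369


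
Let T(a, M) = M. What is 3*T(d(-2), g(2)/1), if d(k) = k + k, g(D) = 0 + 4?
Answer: 12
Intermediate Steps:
g(D) = 4
d(k) = 2*k
3*T(d(-2), g(2)/1) = 3*(4/1) = 3*(1*4) = 3*4 = 12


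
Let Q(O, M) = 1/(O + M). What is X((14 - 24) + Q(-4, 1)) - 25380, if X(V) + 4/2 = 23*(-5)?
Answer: -25497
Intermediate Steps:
Q(O, M) = 1/(M + O)
X(V) = -117 (X(V) = -2 + 23*(-5) = -2 - 115 = -117)
X((14 - 24) + Q(-4, 1)) - 25380 = -117 - 25380 = -25497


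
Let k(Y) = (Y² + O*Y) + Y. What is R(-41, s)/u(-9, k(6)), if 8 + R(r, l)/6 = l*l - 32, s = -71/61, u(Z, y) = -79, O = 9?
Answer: 862794/293959 ≈ 2.9351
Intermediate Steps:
k(Y) = Y² + 10*Y (k(Y) = (Y² + 9*Y) + Y = Y² + 10*Y)
s = -71/61 (s = -71*1/61 = -71/61 ≈ -1.1639)
R(r, l) = -240 + 6*l² (R(r, l) = -48 + 6*(l*l - 32) = -48 + 6*(l² - 32) = -48 + 6*(-32 + l²) = -48 + (-192 + 6*l²) = -240 + 6*l²)
R(-41, s)/u(-9, k(6)) = (-240 + 6*(-71/61)²)/(-79) = (-240 + 6*(5041/3721))*(-1/79) = (-240 + 30246/3721)*(-1/79) = -862794/3721*(-1/79) = 862794/293959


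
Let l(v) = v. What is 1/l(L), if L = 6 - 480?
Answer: -1/474 ≈ -0.0021097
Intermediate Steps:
L = -474
1/l(L) = 1/(-474) = -1/474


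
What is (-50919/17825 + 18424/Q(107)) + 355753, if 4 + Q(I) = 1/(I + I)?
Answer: 1070297264486/3048075 ≈ 3.5114e+5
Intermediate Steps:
Q(I) = -4 + 1/(2*I) (Q(I) = -4 + 1/(I + I) = -4 + 1/(2*I))
(-50919/17825 + 18424/Q(107)) + 355753 = (-50919/17825 + 18424/(-4 + (½)/107)) + 355753 = (-50919*1/17825 + 18424/(-4 + (½)*(1/107))) + 355753 = (-50919/17825 + 18424/(-4 + 1/214)) + 355753 = (-50919/17825 + 18424/(-855/214)) + 355753 = (-50919/17825 + 18424*(-214/855)) + 355753 = (-50919/17825 - 3942736/855) + 355753 = -14064560989/3048075 + 355753 = 1070297264486/3048075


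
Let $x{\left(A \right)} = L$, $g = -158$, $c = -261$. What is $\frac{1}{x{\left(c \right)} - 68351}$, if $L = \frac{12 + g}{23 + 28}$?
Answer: $- \frac{51}{3486047} \approx -1.463 \cdot 10^{-5}$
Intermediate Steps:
$L = - \frac{146}{51}$ ($L = \frac{12 - 158}{23 + 28} = - \frac{146}{51} \approx -2.8627$)
$x{\left(A \right)} = - \frac{146}{51}$
$\frac{1}{x{\left(c \right)} - 68351} = \frac{1}{- \frac{146}{51} - 68351} = \frac{1}{- \frac{3486047}{51}} = - \frac{51}{3486047}$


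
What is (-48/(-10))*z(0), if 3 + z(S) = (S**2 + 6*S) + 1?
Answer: -48/5 ≈ -9.6000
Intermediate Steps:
z(S) = -2 + S**2 + 6*S (z(S) = -3 + ((S**2 + 6*S) + 1) = -3 + (1 + S**2 + 6*S) = -2 + S**2 + 6*S)
(-48/(-10))*z(0) = (-48/(-10))*(-2 + 0**2 + 6*0) = (-48*(-1)/10)*(-2 + 0 + 0) = -6*(-4/5)*(-2) = (24/5)*(-2) = -48/5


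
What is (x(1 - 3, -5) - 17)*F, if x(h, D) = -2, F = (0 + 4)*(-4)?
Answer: 304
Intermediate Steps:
F = -16 (F = 4*(-4) = -16)
(x(1 - 3, -5) - 17)*F = (-2 - 17)*(-16) = -19*(-16) = 304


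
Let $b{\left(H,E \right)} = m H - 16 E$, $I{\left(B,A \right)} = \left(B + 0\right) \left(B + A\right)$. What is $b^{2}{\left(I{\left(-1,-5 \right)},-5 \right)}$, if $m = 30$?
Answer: $67600$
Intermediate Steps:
$I{\left(B,A \right)} = B \left(A + B\right)$
$b{\left(H,E \right)} = - 16 E + 30 H$ ($b{\left(H,E \right)} = 30 H - 16 E = - 16 E + 30 H$)
$b^{2}{\left(I{\left(-1,-5 \right)},-5 \right)} = \left(\left(-16\right) \left(-5\right) + 30 \left(- (-5 - 1)\right)\right)^{2} = \left(80 + 30 \left(\left(-1\right) \left(-6\right)\right)\right)^{2} = \left(80 + 30 \cdot 6\right)^{2} = \left(80 + 180\right)^{2} = 260^{2} = 67600$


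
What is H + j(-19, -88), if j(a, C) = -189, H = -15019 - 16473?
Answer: -31681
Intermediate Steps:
H = -31492
H + j(-19, -88) = -31492 - 189 = -31681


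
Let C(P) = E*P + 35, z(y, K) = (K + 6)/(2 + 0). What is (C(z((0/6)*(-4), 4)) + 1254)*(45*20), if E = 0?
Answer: 1160100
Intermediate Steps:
z(y, K) = 3 + K/2 (z(y, K) = (6 + K)/2 = (6 + K)*(1/2) = 3 + K/2)
C(P) = 35 (C(P) = 0*P + 35 = 0 + 35 = 35)
(C(z((0/6)*(-4), 4)) + 1254)*(45*20) = (35 + 1254)*(45*20) = 1289*900 = 1160100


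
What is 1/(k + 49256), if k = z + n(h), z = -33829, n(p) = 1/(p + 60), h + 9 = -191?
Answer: 140/2159779 ≈ 6.4821e-5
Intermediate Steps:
h = -200 (h = -9 - 191 = -200)
n(p) = 1/(60 + p)
k = -4736061/140 (k = -33829 + 1/(60 - 200) = -33829 + 1/(-140) = -33829 - 1/140 = -4736061/140 ≈ -33829.)
1/(k + 49256) = 1/(-4736061/140 + 49256) = 1/(2159779/140) = 140/2159779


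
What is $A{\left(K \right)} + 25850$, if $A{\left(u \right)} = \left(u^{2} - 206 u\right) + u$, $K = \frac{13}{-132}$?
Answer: $\frac{450762349}{17424} \approx 25870.0$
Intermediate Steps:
$K = - \frac{13}{132}$ ($K = 13 \left(- \frac{1}{132}\right) = - \frac{13}{132} \approx -0.098485$)
$A{\left(u \right)} = u^{2} - 205 u$
$A{\left(K \right)} + 25850 = - \frac{13 \left(-205 - \frac{13}{132}\right)}{132} + 25850 = \left(- \frac{13}{132}\right) \left(- \frac{27073}{132}\right) + 25850 = \frac{351949}{17424} + 25850 = \frac{450762349}{17424}$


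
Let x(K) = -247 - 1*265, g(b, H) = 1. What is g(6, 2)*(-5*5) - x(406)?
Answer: 487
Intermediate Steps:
x(K) = -512 (x(K) = -247 - 265 = -512)
g(6, 2)*(-5*5) - x(406) = 1*(-5*5) - 1*(-512) = 1*(-25) + 512 = -25 + 512 = 487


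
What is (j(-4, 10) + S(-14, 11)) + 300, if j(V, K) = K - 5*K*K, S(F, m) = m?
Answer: -179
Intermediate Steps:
j(V, K) = K - 5*K²
(j(-4, 10) + S(-14, 11)) + 300 = (10*(1 - 5*10) + 11) + 300 = (10*(1 - 50) + 11) + 300 = (10*(-49) + 11) + 300 = (-490 + 11) + 300 = -479 + 300 = -179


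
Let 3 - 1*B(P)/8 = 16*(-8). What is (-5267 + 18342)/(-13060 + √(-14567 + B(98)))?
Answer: -170759500/170577119 - 13075*I*√13519/170577119 ≈ -1.0011 - 0.0089124*I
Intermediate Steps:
B(P) = 1048 (B(P) = 24 - 128*(-8) = 24 - 8*(-128) = 24 + 1024 = 1048)
(-5267 + 18342)/(-13060 + √(-14567 + B(98))) = (-5267 + 18342)/(-13060 + √(-14567 + 1048)) = 13075/(-13060 + √(-13519)) = 13075/(-13060 + I*√13519)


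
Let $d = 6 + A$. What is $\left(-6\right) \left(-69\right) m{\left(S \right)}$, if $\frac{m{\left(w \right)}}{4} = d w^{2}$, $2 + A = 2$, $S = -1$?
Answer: $9936$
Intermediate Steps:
$A = 0$ ($A = -2 + 2 = 0$)
$d = 6$ ($d = 6 + 0 = 6$)
$m{\left(w \right)} = 24 w^{2}$ ($m{\left(w \right)} = 4 \cdot 6 w^{2} = 24 w^{2}$)
$\left(-6\right) \left(-69\right) m{\left(S \right)} = \left(-6\right) \left(-69\right) 24 \left(-1\right)^{2} = 414 \cdot 24 \cdot 1 = 414 \cdot 24 = 9936$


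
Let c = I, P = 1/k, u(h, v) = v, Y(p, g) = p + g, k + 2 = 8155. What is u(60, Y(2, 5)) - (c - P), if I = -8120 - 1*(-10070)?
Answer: -15841278/8153 ≈ -1943.0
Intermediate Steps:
k = 8153 (k = -2 + 8155 = 8153)
Y(p, g) = g + p
P = 1/8153 ≈ 0.00012265
I = 1950 (I = -8120 + 10070 = 1950)
c = 1950
u(60, Y(2, 5)) - (c - P) = (5 + 2) - (1950 - 1*1/8153) = 7 - (1950 - 1/8153) = 7 - 1*15898349/8153 = 7 - 15898349/8153 = -15841278/8153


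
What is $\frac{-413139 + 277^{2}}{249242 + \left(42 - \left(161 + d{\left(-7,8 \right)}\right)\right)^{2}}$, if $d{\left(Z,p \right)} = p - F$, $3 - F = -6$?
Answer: $- \frac{168205}{131583} \approx -1.2783$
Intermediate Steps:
$F = 9$ ($F = 3 - -6 = 3 + 6 = 9$)
$d{\left(Z,p \right)} = -9 + p$ ($d{\left(Z,p \right)} = p - 9 = -9 + p$)
$\frac{-413139 + 277^{2}}{249242 + \left(42 - \left(161 + d{\left(-7,8 \right)}\right)\right)^{2}} = \frac{-413139 + 277^{2}}{249242 + \left(42 - 160\right)^{2}} = \frac{-413139 + 76729}{249242 + \left(42 - 160\right)^{2}} = - \frac{336410}{249242 + \left(42 + \left(-161 + 1\right)\right)^{2}} = - \frac{336410}{249242 + \left(42 - 160\right)^{2}} = - \frac{336410}{249242 + \left(-118\right)^{2}} = - \frac{336410}{249242 + 13924} = - \frac{336410}{263166} = \left(-336410\right) \frac{1}{263166} = - \frac{168205}{131583}$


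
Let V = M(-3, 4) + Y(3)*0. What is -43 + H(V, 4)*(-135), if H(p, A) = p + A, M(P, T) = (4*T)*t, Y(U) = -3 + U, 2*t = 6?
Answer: -7063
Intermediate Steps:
t = 3 (t = (½)*6 = 3)
M(P, T) = 12*T (M(P, T) = (4*T)*3 = 12*T)
V = 48 (V = 12*4 + (-3 + 3)*0 = 48 + 0*0 = 48 + 0 = 48)
H(p, A) = A + p
-43 + H(V, 4)*(-135) = -43 + (4 + 48)*(-135) = -43 + 52*(-135) = -43 - 7020 = -7063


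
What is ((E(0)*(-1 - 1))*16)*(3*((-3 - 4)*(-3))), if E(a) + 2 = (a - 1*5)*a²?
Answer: 4032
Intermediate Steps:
E(a) = -2 + a²*(-5 + a) (E(a) = -2 + (a - 1*5)*a² = -2 + (a - 5)*a² = -2 + (-5 + a)*a² = -2 + a²*(-5 + a))
((E(0)*(-1 - 1))*16)*(3*((-3 - 4)*(-3))) = (((-2 + 0³ - 5*0²)*(-1 - 1))*16)*(3*((-3 - 4)*(-3))) = (((-2 + 0 - 5*0)*(-2))*16)*(3*(-7*(-3))) = (((-2 + 0 + 0)*(-2))*16)*(3*21) = (-2*(-2)*16)*63 = (4*16)*63 = 64*63 = 4032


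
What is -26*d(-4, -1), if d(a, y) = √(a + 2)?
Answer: -26*I*√2 ≈ -36.77*I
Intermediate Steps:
d(a, y) = √(2 + a)
-26*d(-4, -1) = -26*√(2 - 4) = -26*I*√2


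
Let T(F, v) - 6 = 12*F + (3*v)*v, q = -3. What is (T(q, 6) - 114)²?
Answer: 1296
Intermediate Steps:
T(F, v) = 6 + 3*v² + 12*F (T(F, v) = 6 + (12*F + (3*v)*v) = 6 + (12*F + 3*v²) = 6 + (3*v² + 12*F) = 6 + 3*v² + 12*F)
(T(q, 6) - 114)² = ((6 + 3*6² + 12*(-3)) - 114)² = ((6 + 3*36 - 36) - 114)² = ((6 + 108 - 36) - 114)² = (78 - 114)² = (-36)² = 1296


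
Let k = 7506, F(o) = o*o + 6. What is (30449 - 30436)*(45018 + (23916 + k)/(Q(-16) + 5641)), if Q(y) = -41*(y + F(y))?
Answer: 2600956644/4445 ≈ 5.8514e+5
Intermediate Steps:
F(o) = 6 + o² (F(o) = o² + 6 = 6 + o²)
Q(y) = -246 - 41*y - 41*y² (Q(y) = -41*(y + (6 + y²)) = -41*(6 + y + y²) = -246 - 41*y - 41*y²)
(30449 - 30436)*(45018 + (23916 + k)/(Q(-16) + 5641)) = (30449 - 30436)*(45018 + (23916 + 7506)/((-246 - 41*(-16) - 41*(-16)²) + 5641)) = 13*(45018 + 31422/((-246 + 656 - 41*256) + 5641)) = 13*(45018 + 31422/((-246 + 656 - 10496) + 5641)) = 13*(45018 + 31422/(-10086 + 5641)) = 13*(45018 + 31422/(-4445)) = 13*(45018 + 31422*(-1/4445)) = 13*(45018 - 31422/4445) = 13*(200073588/4445) = 2600956644/4445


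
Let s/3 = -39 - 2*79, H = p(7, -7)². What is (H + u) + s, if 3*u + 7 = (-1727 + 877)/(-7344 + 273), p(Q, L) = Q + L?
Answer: -12585530/21213 ≈ -593.29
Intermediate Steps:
p(Q, L) = L + Q
u = -48647/21213 (u = -7/3 + ((-1727 + 877)/(-7344 + 273))/3 = -7/3 + (-850/(-7071))/3 = -7/3 + (-850*(-1/7071))/3 = -7/3 + (⅓)*(850/7071) = -7/3 + 850/21213 = -48647/21213 ≈ -2.2933)
H = 0 (H = (-7 + 7)² = 0² = 0)
s = -591 (s = 3*(-39 - 2*79) = 3*(-39 - 158) = 3*(-197) = -591)
(H + u) + s = (0 - 48647/21213) - 591 = -48647/21213 - 591 = -12585530/21213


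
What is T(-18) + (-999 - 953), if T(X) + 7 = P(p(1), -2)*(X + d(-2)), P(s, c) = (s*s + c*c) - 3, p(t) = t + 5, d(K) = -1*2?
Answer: -2699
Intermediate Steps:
d(K) = -2
p(t) = 5 + t
P(s, c) = -3 + c² + s² (P(s, c) = (s² + c²) - 3 = (c² + s²) - 3 = -3 + c² + s²)
T(X) = -81 + 37*X (T(X) = -7 + (-3 + (-2)² + (5 + 1)²)*(X - 2) = -7 + (-3 + 4 + 6²)*(-2 + X) = -7 + (-3 + 4 + 36)*(-2 + X) = -7 + 37*(-2 + X) = -7 + (-74 + 37*X) = -81 + 37*X)
T(-18) + (-999 - 953) = (-81 + 37*(-18)) + (-999 - 953) = (-81 - 666) - 1952 = -747 - 1952 = -2699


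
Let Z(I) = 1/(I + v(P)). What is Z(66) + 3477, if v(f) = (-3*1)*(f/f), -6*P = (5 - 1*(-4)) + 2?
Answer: 219052/63 ≈ 3477.0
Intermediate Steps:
P = -11/6 (P = -((5 - 1*(-4)) + 2)/6 = -((5 + 4) + 2)/6 = -(9 + 2)/6 = -1/6*11 = -11/6 ≈ -1.8333)
v(f) = -3 (v(f) = -3*1 = -3)
Z(I) = 1/(-3 + I) (Z(I) = 1/(I - 3) = 1/(-3 + I))
Z(66) + 3477 = 1/(-3 + 66) + 3477 = 1/63 + 3477 = 219052/63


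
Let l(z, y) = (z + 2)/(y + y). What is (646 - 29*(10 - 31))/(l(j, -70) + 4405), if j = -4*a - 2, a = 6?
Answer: 43925/154181 ≈ 0.28489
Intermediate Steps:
j = -26 (j = -4*6 - 2 = -24 - 2 = -26)
l(z, y) = (2 + z)/(2*y) (l(z, y) = (2 + z)/((2*y)) = (2 + z)*(1/(2*y)) = (2 + z)/(2*y))
(646 - 29*(10 - 31))/(l(j, -70) + 4405) = (646 - 29*(10 - 31))/((1/2)*(2 - 26)/(-70) + 4405) = (646 - 29*(-21))/((1/2)*(-1/70)*(-24) + 4405) = (646 + 609)/(6/35 + 4405) = 1255/(154181/35) = 1255*(35/154181) = 43925/154181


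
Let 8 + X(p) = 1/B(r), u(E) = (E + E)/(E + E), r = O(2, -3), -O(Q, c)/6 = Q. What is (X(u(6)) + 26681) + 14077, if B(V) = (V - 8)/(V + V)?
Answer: 203756/5 ≈ 40751.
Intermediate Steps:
O(Q, c) = -6*Q
r = -12 (r = -6*2 = -12)
B(V) = (-8 + V)/(2*V) (B(V) = (-8 + V)/((2*V)) = (-8 + V)*(1/(2*V)) = (-8 + V)/(2*V))
u(E) = 1 (u(E) = (2*E)/((2*E)) = (2*E)*(1/(2*E)) = 1)
X(p) = -34/5 (X(p) = -8 + 1/((½)*(-8 - 12)/(-12)) = -8 + 1/((½)*(-1/12)*(-20)) = -8 + 1/(⅚) = -8 + 6/5 = -34/5)
(X(u(6)) + 26681) + 14077 = (-34/5 + 26681) + 14077 = 133371/5 + 14077 = 203756/5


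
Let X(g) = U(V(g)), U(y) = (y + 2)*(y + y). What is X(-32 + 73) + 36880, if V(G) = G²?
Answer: 5695126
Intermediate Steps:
U(y) = 2*y*(2 + y) (U(y) = (2 + y)*(2*y) = 2*y*(2 + y))
X(g) = 2*g²*(2 + g²)
X(-32 + 73) + 36880 = 2*(-32 + 73)²*(2 + (-32 + 73)²) + 36880 = 2*41²*(2 + 41²) + 36880 = 2*1681*(2 + 1681) + 36880 = 2*1681*1683 + 36880 = 5658246 + 36880 = 5695126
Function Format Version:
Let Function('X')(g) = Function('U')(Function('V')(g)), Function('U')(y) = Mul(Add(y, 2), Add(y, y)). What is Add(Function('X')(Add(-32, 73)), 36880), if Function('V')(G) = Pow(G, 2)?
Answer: 5695126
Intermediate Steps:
Function('U')(y) = Mul(2, y, Add(2, y)) (Function('U')(y) = Mul(Add(2, y), Mul(2, y)) = Mul(2, y, Add(2, y)))
Function('X')(g) = Mul(2, Pow(g, 2), Add(2, Pow(g, 2)))
Add(Function('X')(Add(-32, 73)), 36880) = Add(Mul(2, Pow(Add(-32, 73), 2), Add(2, Pow(Add(-32, 73), 2))), 36880) = Add(Mul(2, Pow(41, 2), Add(2, Pow(41, 2))), 36880) = Add(Mul(2, 1681, Add(2, 1681)), 36880) = Add(Mul(2, 1681, 1683), 36880) = Add(5658246, 36880) = 5695126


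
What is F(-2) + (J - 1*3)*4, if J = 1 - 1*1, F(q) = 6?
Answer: -6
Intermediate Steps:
J = 0 (J = 1 - 1 = 0)
F(-2) + (J - 1*3)*4 = 6 + (0 - 1*3)*4 = 6 + (0 - 3)*4 = 6 - 3*4 = 6 - 12 = -6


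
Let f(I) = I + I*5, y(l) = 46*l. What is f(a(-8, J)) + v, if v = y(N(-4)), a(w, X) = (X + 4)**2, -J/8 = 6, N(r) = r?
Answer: 11432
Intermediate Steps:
J = -48 (J = -8*6 = -48)
a(w, X) = (4 + X)**2
f(I) = 6*I (f(I) = I + 5*I = 6*I)
v = -184 (v = 46*(-4) = -184)
f(a(-8, J)) + v = 6*(4 - 48)**2 - 184 = 6*(-44)**2 - 184 = 6*1936 - 184 = 11616 - 184 = 11432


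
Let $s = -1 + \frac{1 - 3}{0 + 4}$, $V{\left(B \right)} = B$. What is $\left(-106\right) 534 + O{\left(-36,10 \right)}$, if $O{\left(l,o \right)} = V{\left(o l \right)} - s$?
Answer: $- \frac{113925}{2} \approx -56963.0$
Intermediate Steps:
$s = - \frac{3}{2}$ ($s = -1 - \frac{2}{4} = -1 - \frac{1}{2} = - \frac{3}{2} \approx -1.5$)
$O{\left(l,o \right)} = \frac{3}{2} + l o$ ($O{\left(l,o \right)} = o l - - \frac{3}{2} = l o + \frac{3}{2} = \frac{3}{2} + l o$)
$\left(-106\right) 534 + O{\left(-36,10 \right)} = \left(-106\right) 534 + \left(\frac{3}{2} - 360\right) = -56604 + \left(\frac{3}{2} - 360\right) = -56604 - \frac{717}{2} = - \frac{113925}{2}$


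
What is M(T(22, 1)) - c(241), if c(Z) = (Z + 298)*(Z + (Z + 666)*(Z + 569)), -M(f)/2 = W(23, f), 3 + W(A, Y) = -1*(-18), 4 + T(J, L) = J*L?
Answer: -396117059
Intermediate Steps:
T(J, L) = -4 + J*L
W(A, Y) = 15 (W(A, Y) = -3 - 1*(-18) = -3 + 18 = 15)
M(f) = -30 (M(f) = -2*15 = -30)
c(Z) = (298 + Z)*(Z + (569 + Z)*(666 + Z)) (c(Z) = (298 + Z)*(Z + (666 + Z)*(569 + Z)) = (298 + Z)*(Z + (569 + Z)*(666 + Z)))
M(T(22, 1)) - c(241) = -30 - (112928292 + 241**3 + 1534*241**2 + 747282*241) = -30 - (112928292 + 13997521 + 1534*58081 + 180094962) = -30 - (112928292 + 13997521 + 89096254 + 180094962) = -30 - 1*396117029 = -30 - 396117029 = -396117059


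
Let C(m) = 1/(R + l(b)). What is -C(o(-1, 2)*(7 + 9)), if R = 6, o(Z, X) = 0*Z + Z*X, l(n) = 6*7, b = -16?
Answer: -1/48 ≈ -0.020833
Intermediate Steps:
l(n) = 42
o(Z, X) = X*Z (o(Z, X) = 0 + X*Z = X*Z)
C(m) = 1/48 (C(m) = 1/(6 + 42) = 1/48)
-C(o(-1, 2)*(7 + 9)) = -1*1/48 = -1/48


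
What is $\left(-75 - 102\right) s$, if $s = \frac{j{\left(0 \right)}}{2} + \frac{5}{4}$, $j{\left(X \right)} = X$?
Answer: $- \frac{885}{4} \approx -221.25$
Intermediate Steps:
$s = \frac{5}{4}$ ($s = \frac{0}{2} + \frac{5}{4} = 0 \cdot \frac{1}{2} + 5 \cdot \frac{1}{4} = 0 + \frac{5}{4} = \frac{5}{4} \approx 1.25$)
$\left(-75 - 102\right) s = \left(-75 - 102\right) \frac{5}{4} = \left(-177\right) \frac{5}{4} = - \frac{885}{4}$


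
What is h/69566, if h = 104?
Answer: 52/34783 ≈ 0.0014950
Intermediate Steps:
h/69566 = 104/69566 = 104*(1/69566) = 52/34783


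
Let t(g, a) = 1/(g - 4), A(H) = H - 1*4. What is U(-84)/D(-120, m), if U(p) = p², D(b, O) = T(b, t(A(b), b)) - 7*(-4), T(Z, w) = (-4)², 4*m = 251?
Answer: 1764/11 ≈ 160.36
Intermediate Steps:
A(H) = -4 + H (A(H) = H - 4 = -4 + H)
t(g, a) = 1/(-4 + g)
m = 251/4 (m = (¼)*251 = 251/4 ≈ 62.750)
T(Z, w) = 16
D(b, O) = 44 (D(b, O) = 16 - 7*(-4) = 16 + 28 = 44)
U(-84)/D(-120, m) = (-84)²/44 = 7056*(1/44) = 1764/11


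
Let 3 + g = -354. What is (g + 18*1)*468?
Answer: -158652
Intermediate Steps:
g = -357 (g = -3 - 354 = -357)
(g + 18*1)*468 = (-357 + 18*1)*468 = (-357 + 18)*468 = -339*468 = -158652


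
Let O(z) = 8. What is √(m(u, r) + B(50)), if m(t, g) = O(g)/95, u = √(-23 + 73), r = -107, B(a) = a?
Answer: √452010/95 ≈ 7.0770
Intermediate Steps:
u = 5*√2 (u = √50 = 5*√2 ≈ 7.0711)
m(t, g) = 8/95
√(m(u, r) + B(50)) = √(8/95 + 50) = √(4758/95) = √452010/95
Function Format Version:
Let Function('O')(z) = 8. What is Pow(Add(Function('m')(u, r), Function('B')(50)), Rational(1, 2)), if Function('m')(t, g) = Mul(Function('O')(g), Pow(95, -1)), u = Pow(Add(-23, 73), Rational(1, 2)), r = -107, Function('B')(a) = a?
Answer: Mul(Rational(1, 95), Pow(452010, Rational(1, 2))) ≈ 7.0770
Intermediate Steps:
u = Mul(5, Pow(2, Rational(1, 2))) (u = Pow(50, Rational(1, 2)) = Mul(5, Pow(2, Rational(1, 2))) ≈ 7.0711)
Function('m')(t, g) = Rational(8, 95) (Function('m')(t, g) = Mul(8, Pow(95, -1)) = Mul(8, Rational(1, 95)) = Rational(8, 95))
Pow(Add(Function('m')(u, r), Function('B')(50)), Rational(1, 2)) = Pow(Add(Rational(8, 95), 50), Rational(1, 2)) = Pow(Rational(4758, 95), Rational(1, 2)) = Mul(Rational(1, 95), Pow(452010, Rational(1, 2)))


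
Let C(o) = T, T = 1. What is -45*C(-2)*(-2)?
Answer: 90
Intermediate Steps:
C(o) = 1
-45*C(-2)*(-2) = -45*1*(-2) = -45*(-2) = 90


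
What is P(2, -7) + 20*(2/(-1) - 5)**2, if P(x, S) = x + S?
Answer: 975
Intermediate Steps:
P(x, S) = S + x
P(2, -7) + 20*(2/(-1) - 5)**2 = (-7 + 2) + 20*(2/(-1) - 5)**2 = -5 + 20*(2*(-1) - 5)**2 = -5 + 20*(-2 - 5)**2 = -5 + 20*(-7)**2 = -5 + 20*49 = -5 + 980 = 975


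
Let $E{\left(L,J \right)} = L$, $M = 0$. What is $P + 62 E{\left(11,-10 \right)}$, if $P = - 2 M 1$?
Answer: $682$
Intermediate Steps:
$P = 0$ ($P = \left(-2\right) 0 \cdot 1 = 0 \cdot 1 = 0$)
$P + 62 E{\left(11,-10 \right)} = 0 + 62 \cdot 11 = 0 + 682 = 682$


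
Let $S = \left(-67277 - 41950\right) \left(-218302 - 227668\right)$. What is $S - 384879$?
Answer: $48711580311$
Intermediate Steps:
$S = 48711965190$ ($S = \left(-109227\right) \left(-445970\right) = 48711965190$)
$S - 384879 = 48711965190 - 384879 = 48711580311$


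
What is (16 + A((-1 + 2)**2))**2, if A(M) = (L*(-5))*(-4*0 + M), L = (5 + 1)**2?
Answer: 26896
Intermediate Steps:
L = 36 (L = 6**2 = 36)
A(M) = -180*M (A(M) = (36*(-5))*(-4*0 + M) = -180*(0 + M) = -180*M)
(16 + A((-1 + 2)**2))**2 = (16 - 180*(-1 + 2)**2)**2 = (16 - 180*1**2)**2 = (16 - 180*1)**2 = (16 - 180)**2 = (-164)**2 = 26896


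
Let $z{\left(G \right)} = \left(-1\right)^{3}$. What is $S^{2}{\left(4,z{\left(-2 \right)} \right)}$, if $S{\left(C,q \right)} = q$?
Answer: $1$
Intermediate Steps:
$z{\left(G \right)} = -1$
$S^{2}{\left(4,z{\left(-2 \right)} \right)} = \left(-1\right)^{2} = 1$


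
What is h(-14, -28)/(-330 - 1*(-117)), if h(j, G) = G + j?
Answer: 14/71 ≈ 0.19718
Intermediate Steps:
h(-14, -28)/(-330 - 1*(-117)) = (-28 - 14)/(-330 - 1*(-117)) = -42/(-330 + 117) = -42/(-213) = -42*(-1/213) = 14/71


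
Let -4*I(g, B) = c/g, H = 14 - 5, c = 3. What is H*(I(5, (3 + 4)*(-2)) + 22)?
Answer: 3933/20 ≈ 196.65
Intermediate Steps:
H = 9
I(g, B) = -3/(4*g)
H*(I(5, (3 + 4)*(-2)) + 22) = 9*(-¾/5 + 22) = 9*(-¾*⅕ + 22) = 9*(-3/20 + 22) = 9*(437/20) = 3933/20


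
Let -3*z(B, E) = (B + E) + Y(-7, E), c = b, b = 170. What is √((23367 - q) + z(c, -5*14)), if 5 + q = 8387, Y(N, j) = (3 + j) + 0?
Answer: √14974 ≈ 122.37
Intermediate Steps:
Y(N, j) = 3 + j
c = 170
q = 8382 (q = -5 + 8387 = 8382)
z(B, E) = -1 - 2*E/3 - B/3 (z(B, E) = -((B + E) + (3 + E))/3 = -(3 + B + 2*E)/3 = -1 - 2*E/3 - B/3)
√((23367 - q) + z(c, -5*14)) = √((23367 - 1*8382) + (-1 - (-10)*14/3 - ⅓*170)) = √((23367 - 8382) + (-1 - ⅔*(-70) - 170/3)) = √(14985 + (-1 + 140/3 - 170/3)) = √(14985 - 11) = √14974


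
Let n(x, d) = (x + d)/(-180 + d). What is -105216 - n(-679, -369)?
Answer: -57764632/549 ≈ -1.0522e+5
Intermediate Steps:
n(x, d) = (d + x)/(-180 + d)
-105216 - n(-679, -369) = -105216 - (-369 - 679)/(-180 - 369) = -105216 - (-1048)/(-549) = -105216 - (-1)*(-1048)/549 = -105216 - 1*1048/549 = -105216 - 1048/549 = -57764632/549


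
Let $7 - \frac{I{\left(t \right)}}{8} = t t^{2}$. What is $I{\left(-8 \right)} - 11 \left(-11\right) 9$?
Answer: $5241$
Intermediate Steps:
$I{\left(t \right)} = 56 - 8 t^{3}$ ($I{\left(t \right)} = 56 - 8 t t^{2} = 56 - 8 t^{3}$)
$I{\left(-8 \right)} - 11 \left(-11\right) 9 = \left(56 - 8 \left(-8\right)^{3}\right) - 11 \left(-11\right) 9 = \left(56 - -4096\right) - \left(-121\right) 9 = \left(56 + 4096\right) - -1089 = 4152 + 1089 = 5241$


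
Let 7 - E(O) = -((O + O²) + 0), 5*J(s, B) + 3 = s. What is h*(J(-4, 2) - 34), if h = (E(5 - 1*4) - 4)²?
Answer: -885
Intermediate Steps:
J(s, B) = -⅗ + s/5
E(O) = 7 + O + O² (E(O) = 7 - (-1)*((O + O²) + 0) = 7 - (-1)*(O + O²) = 7 - (-O - O²) = 7 + (O + O²) = 7 + O + O²)
h = 25 (h = ((7 + (5 - 1*4) + (5 - 1*4)²) - 4)² = ((7 + (5 - 4) + (5 - 4)²) - 4)² = ((7 + 1 + 1²) - 4)² = ((7 + 1 + 1) - 4)² = (9 - 4)² = 5² = 25)
h*(J(-4, 2) - 34) = 25*((-⅗ + (⅕)*(-4)) - 34) = 25*((-⅗ - ⅘) - 34) = 25*(-7/5 - 34) = 25*(-177/5) = -885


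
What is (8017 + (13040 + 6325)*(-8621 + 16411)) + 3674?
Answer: 150865041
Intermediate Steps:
(8017 + (13040 + 6325)*(-8621 + 16411)) + 3674 = (8017 + 19365*7790) + 3674 = (8017 + 150853350) + 3674 = 150861367 + 3674 = 150865041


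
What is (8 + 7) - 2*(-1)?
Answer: 17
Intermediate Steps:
(8 + 7) - 2*(-1) = 15 + 2 = 17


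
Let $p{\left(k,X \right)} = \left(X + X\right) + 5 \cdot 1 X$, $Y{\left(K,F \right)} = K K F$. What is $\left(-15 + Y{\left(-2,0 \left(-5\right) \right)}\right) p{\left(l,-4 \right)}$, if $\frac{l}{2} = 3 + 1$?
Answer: $420$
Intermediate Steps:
$l = 8$ ($l = 2 \left(3 + 1\right) = 2 \cdot 4 = 8$)
$Y{\left(K,F \right)} = F K^{2}$ ($Y{\left(K,F \right)} = K^{2} F = F K^{2}$)
$p{\left(k,X \right)} = 7 X$ ($p{\left(k,X \right)} = 2 X + 5 X = 7 X$)
$\left(-15 + Y{\left(-2,0 \left(-5\right) \right)}\right) p{\left(l,-4 \right)} = \left(-15 + 0 \left(-5\right) \left(-2\right)^{2}\right) 7 \left(-4\right) = \left(-15 + 0 \cdot 4\right) \left(-28\right) = \left(-15 + 0\right) \left(-28\right) = \left(-15\right) \left(-28\right) = 420$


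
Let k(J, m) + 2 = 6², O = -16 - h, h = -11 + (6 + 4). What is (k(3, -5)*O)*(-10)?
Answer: 5100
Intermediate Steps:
h = -1 (h = -11 + 10 = -1)
O = -15 (O = -16 - 1*(-1) = -16 + 1 = -15)
k(J, m) = 34 (k(J, m) = -2 + 6² = -2 + 36 = 34)
(k(3, -5)*O)*(-10) = (34*(-15))*(-10) = -510*(-10) = 5100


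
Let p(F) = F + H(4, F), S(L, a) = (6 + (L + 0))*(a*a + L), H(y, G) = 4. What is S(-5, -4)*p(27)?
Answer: 341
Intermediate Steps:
S(L, a) = (6 + L)*(L + a²) (S(L, a) = (6 + L)*(a² + L) = (6 + L)*(L + a²))
p(F) = 4 + F (p(F) = F + 4 = 4 + F)
S(-5, -4)*p(27) = ((-5)² + 6*(-5) + 6*(-4)² - 5*(-4)²)*(4 + 27) = (25 - 30 + 6*16 - 5*16)*31 = (25 - 30 + 96 - 80)*31 = 11*31 = 341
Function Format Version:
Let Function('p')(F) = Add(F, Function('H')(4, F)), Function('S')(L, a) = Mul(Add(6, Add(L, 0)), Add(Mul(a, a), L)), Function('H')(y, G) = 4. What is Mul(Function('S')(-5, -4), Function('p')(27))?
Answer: 341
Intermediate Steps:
Function('S')(L, a) = Mul(Add(6, L), Add(L, Pow(a, 2))) (Function('S')(L, a) = Mul(Add(6, L), Add(Pow(a, 2), L)) = Mul(Add(6, L), Add(L, Pow(a, 2))))
Function('p')(F) = Add(4, F) (Function('p')(F) = Add(F, 4) = Add(4, F))
Mul(Function('S')(-5, -4), Function('p')(27)) = Mul(Add(Pow(-5, 2), Mul(6, -5), Mul(6, Pow(-4, 2)), Mul(-5, Pow(-4, 2))), Add(4, 27)) = Mul(Add(25, -30, Mul(6, 16), Mul(-5, 16)), 31) = Mul(Add(25, -30, 96, -80), 31) = Mul(11, 31) = 341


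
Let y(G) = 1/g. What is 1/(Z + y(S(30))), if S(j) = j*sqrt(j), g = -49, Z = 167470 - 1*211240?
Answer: -49/2144731 ≈ -2.2847e-5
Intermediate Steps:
Z = -43770 (Z = 167470 - 211240 = -43770)
S(j) = j**(3/2)
y(G) = -1/49 (y(G) = 1/(-49) = -1/49)
1/(Z + y(S(30))) = 1/(-43770 - 1/49) = 1/(-2144731/49) = -49/2144731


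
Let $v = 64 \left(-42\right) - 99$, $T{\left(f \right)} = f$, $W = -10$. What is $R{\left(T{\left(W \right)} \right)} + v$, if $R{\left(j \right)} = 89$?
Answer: $-2698$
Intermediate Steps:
$v = -2787$ ($v = -2688 - 99 = -2787$)
$R{\left(T{\left(W \right)} \right)} + v = 89 - 2787 = -2698$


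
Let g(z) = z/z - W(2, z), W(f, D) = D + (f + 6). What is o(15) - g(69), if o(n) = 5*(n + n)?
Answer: 226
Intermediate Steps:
W(f, D) = 6 + D + f (W(f, D) = D + (6 + f) = 6 + D + f)
o(n) = 10*n (o(n) = 5*(2*n) = 10*n)
g(z) = -7 - z (g(z) = z/z - (6 + z + 2) = 1 - (8 + z) = 1 + (-8 - z) = -7 - z)
o(15) - g(69) = 10*15 - (-7 - 1*69) = 150 - (-7 - 69) = 150 - 1*(-76) = 150 + 76 = 226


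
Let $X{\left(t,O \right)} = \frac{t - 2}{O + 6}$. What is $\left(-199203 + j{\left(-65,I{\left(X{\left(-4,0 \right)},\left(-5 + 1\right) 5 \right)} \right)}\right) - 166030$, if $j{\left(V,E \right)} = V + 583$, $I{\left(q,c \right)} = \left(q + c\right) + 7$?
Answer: $-364715$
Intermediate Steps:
$X{\left(t,O \right)} = \frac{-2 + t}{6 + O}$
$I{\left(q,c \right)} = 7 + c + q$ ($I{\left(q,c \right)} = \left(c + q\right) + 7 = 7 + c + q$)
$j{\left(V,E \right)} = 583 + V$
$\left(-199203 + j{\left(-65,I{\left(X{\left(-4,0 \right)},\left(-5 + 1\right) 5 \right)} \right)}\right) - 166030 = \left(-199203 + \left(583 - 65\right)\right) - 166030 = \left(-199203 + 518\right) - 166030 = -198685 - 166030 = -364715$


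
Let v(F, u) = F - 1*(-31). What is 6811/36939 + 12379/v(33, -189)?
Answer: 65386255/337728 ≈ 193.61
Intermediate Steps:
v(F, u) = 31 + F (v(F, u) = F + 31 = 31 + F)
6811/36939 + 12379/v(33, -189) = 6811/36939 + 12379/(31 + 33) = 6811*(1/36939) + 12379/64 = 973/5277 + 12379*(1/64) = 973/5277 + 12379/64 = 65386255/337728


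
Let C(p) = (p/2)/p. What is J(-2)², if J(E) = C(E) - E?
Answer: 25/4 ≈ 6.2500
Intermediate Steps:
C(p) = ½ (C(p) = (p*(½))/p = (p/2)/p = ½)
J(E) = ½ - E
J(-2)² = (½ - 1*(-2))² = (½ + 2)² = (5/2)² = 25/4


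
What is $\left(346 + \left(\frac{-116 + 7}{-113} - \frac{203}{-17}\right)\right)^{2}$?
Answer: $\frac{475352333764}{3690241} \approx 1.2881 \cdot 10^{5}$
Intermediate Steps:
$\left(346 + \left(\frac{-116 + 7}{-113} - \frac{203}{-17}\right)\right)^{2} = \left(346 - - \frac{24792}{1921}\right)^{2} = \left(346 + \left(\frac{109}{113} + \frac{203}{17}\right)\right)^{2} = \left(346 + \frac{24792}{1921}\right)^{2} = \left(\frac{689458}{1921}\right)^{2} = \frac{475352333764}{3690241}$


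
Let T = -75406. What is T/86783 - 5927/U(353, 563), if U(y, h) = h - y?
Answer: -530198101/18224430 ≈ -29.093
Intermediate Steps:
T/86783 - 5927/U(353, 563) = -75406/86783 - 5927/(563 - 1*353) = -75406*1/86783 - 5927/(563 - 353) = -75406/86783 - 5927/210 = -530198101/18224430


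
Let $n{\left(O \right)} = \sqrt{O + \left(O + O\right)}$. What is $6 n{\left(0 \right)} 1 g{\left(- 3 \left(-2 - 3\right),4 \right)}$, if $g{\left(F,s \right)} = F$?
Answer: $0$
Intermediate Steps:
$n{\left(O \right)} = \sqrt{3} \sqrt{O}$ ($n{\left(O \right)} = \sqrt{O + 2 O} = \sqrt{3 O} = \sqrt{3} \sqrt{O}$)
$6 n{\left(0 \right)} 1 g{\left(- 3 \left(-2 - 3\right),4 \right)} = 6 \sqrt{3} \sqrt{0} \cdot 1 \left(- 3 \left(-2 - 3\right)\right) = 6 \sqrt{3} \cdot 0 \cdot 1 \left(\left(-3\right) \left(-5\right)\right) = 6 \cdot 0 \cdot 1 \cdot 15 = 0 \cdot 15 = 0$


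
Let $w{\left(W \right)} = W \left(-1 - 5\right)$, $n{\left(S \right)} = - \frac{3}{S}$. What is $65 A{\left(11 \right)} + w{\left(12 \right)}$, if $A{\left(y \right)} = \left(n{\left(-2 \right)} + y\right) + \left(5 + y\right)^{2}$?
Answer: $\frac{34761}{2} \approx 17381.0$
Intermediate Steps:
$w{\left(W \right)} = - 6 W$ ($w{\left(W \right)} = W \left(-6\right) = - 6 W$)
$A{\left(y \right)} = \frac{3}{2} + y + \left(5 + y\right)^{2}$ ($A{\left(y \right)} = \left(- \frac{3}{-2} + y\right) + \left(5 + y\right)^{2} = \left(\left(-3\right) \left(- \frac{1}{2}\right) + y\right) + \left(5 + y\right)^{2} = \left(\frac{3}{2} + y\right) + \left(5 + y\right)^{2} = \frac{3}{2} + y + \left(5 + y\right)^{2}$)
$65 A{\left(11 \right)} + w{\left(12 \right)} = 65 \left(\frac{53}{2} + 11^{2} + 11 \cdot 11\right) - 72 = 65 \left(\frac{53}{2} + 121 + 121\right) - 72 = 65 \cdot \frac{537}{2} - 72 = \frac{34905}{2} - 72 = \frac{34761}{2}$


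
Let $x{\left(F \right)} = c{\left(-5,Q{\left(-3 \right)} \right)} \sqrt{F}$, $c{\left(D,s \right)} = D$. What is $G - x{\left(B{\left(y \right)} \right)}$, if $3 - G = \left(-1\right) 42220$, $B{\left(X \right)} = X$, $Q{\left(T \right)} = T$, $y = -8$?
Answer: $42223 + 10 i \sqrt{2} \approx 42223.0 + 14.142 i$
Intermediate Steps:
$x{\left(F \right)} = - 5 \sqrt{F}$
$G = 42223$ ($G = 3 - \left(-1\right) 42220 = 3 - -42220 = 3 + 42220 = 42223$)
$G - x{\left(B{\left(y \right)} \right)} = 42223 - - 5 \sqrt{-8} = 42223 - - 5 \cdot 2 i \sqrt{2} = 42223 - - 10 i \sqrt{2} = 42223 + 10 i \sqrt{2}$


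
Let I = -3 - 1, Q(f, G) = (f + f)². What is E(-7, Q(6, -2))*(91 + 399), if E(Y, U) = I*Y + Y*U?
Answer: -480200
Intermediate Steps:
Q(f, G) = 4*f² (Q(f, G) = (2*f)² = 4*f²)
I = -4
E(Y, U) = -4*Y + U*Y (E(Y, U) = -4*Y + Y*U = -4*Y + U*Y)
E(-7, Q(6, -2))*(91 + 399) = (-7*(-4 + 4*6²))*(91 + 399) = -7*(-4 + 4*36)*490 = -7*(-4 + 144)*490 = -7*140*490 = -980*490 = -480200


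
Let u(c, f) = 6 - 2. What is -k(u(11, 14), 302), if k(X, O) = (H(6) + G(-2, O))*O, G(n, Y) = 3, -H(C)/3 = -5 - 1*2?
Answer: -7248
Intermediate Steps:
H(C) = 21 (H(C) = -3*(-5 - 1*2) = -3*(-5 - 2) = -3*(-7) = 21)
u(c, f) = 4
k(X, O) = 24*O (k(X, O) = (21 + 3)*O = 24*O)
-k(u(11, 14), 302) = -24*302 = -1*7248 = -7248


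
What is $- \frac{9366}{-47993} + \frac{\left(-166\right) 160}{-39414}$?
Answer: $\frac{821922802}{945798051} \approx 0.86903$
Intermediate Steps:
$- \frac{9366}{-47993} + \frac{\left(-166\right) 160}{-39414} = \left(-9366\right) \left(- \frac{1}{47993}\right) - - \frac{13280}{19707} = \frac{9366}{47993} + \frac{13280}{19707} = \frac{821922802}{945798051}$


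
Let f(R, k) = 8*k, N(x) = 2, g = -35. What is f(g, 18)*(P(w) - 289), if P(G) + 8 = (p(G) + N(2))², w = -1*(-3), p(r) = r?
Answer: -39168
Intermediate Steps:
w = 3
P(G) = -8 + (2 + G)² (P(G) = -8 + (G + 2)² = -8 + (2 + G)²)
f(g, 18)*(P(w) - 289) = (8*18)*((-8 + (2 + 3)²) - 289) = 144*((-8 + 5²) - 289) = 144*((-8 + 25) - 289) = 144*(17 - 289) = 144*(-272) = -39168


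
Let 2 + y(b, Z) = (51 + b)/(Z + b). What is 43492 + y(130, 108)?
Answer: 10350801/238 ≈ 43491.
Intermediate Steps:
y(b, Z) = -2 + (51 + b)/(Z + b)
43492 + y(130, 108) = 43492 + (51 - 1*130 - 2*108)/(108 + 130) = 43492 + (51 - 130 - 216)/238 = 43492 + (1/238)*(-295) = 43492 - 295/238 = 10350801/238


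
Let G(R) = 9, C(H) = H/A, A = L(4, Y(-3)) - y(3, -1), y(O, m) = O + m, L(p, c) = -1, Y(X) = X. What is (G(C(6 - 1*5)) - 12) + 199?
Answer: 196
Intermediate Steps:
A = -3 (A = -1 - (3 - 1) = -1 - 1*2 = -1 - 2 = -3)
C(H) = -H/3 (C(H) = H/(-3) = H*(-⅓) = -H/3)
(G(C(6 - 1*5)) - 12) + 199 = (9 - 12) + 199 = -3 + 199 = 196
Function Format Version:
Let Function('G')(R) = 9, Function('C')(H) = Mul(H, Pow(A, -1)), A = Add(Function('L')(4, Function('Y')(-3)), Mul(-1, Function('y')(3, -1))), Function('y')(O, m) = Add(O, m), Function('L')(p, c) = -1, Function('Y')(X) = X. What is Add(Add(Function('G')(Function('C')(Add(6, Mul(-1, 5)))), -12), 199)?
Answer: 196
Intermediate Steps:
A = -3 (A = Add(-1, Mul(-1, Add(3, -1))) = Add(-1, Mul(-1, 2)) = Add(-1, -2) = -3)
Function('C')(H) = Mul(Rational(-1, 3), H) (Function('C')(H) = Mul(H, Pow(-3, -1)) = Mul(H, Rational(-1, 3)) = Mul(Rational(-1, 3), H))
Add(Add(Function('G')(Function('C')(Add(6, Mul(-1, 5)))), -12), 199) = Add(Add(9, -12), 199) = Add(-3, 199) = 196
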